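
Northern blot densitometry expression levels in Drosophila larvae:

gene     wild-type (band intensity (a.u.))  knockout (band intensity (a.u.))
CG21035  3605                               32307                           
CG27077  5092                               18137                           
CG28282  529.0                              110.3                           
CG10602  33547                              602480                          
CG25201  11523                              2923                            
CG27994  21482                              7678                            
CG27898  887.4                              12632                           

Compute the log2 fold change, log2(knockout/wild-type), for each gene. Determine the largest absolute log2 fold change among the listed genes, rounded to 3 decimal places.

4.167

log2(32307/3605) = 3.164  (CG21035)
log2(18137/5092) = 1.833  (CG27077)
log2(110.3/529.0) = -2.262  (CG28282)
log2(602480/33547) = 4.167  (CG10602)
log2(2923/11523) = -1.979  (CG25201)
log2(7678/21482) = -1.484  (CG27994)
log2(12632/887.4) = 3.831  (CG27898)
The largest magnitude belongs to CG10602.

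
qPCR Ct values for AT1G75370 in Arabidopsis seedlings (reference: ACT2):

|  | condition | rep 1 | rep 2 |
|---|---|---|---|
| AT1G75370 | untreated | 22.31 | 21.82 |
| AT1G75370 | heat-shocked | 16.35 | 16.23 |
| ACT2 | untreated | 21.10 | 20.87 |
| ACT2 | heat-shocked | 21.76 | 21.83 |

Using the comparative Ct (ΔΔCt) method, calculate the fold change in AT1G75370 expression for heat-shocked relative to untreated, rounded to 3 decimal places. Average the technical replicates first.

96.002

Mean Ct: AT1G75370 untreated 22.065; AT1G75370 heat-shocked 16.290; ACT2 untreated 20.985; ACT2 heat-shocked 21.795
ΔCt(untreated) = 22.065 − 20.985 = 1.080
ΔCt(heat-shocked) = 16.290 − 21.795 = -5.505
ΔΔCt = -5.505 − 1.080 = -6.585
Fold change = 2^(−(-6.585)) = 2^6.585 = 96.0025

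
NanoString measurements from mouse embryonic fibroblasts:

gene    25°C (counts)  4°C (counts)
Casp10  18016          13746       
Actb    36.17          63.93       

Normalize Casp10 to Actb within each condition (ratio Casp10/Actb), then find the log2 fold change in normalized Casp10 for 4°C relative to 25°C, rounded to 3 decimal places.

Casp10/Actb (25°C) = 18016 / 36.17 = 498.09
Casp10/Actb (4°C) = 13746 / 63.93 = 215.02
Fold change = 215.02 / 498.09 = 0.4317
log2(0.4317) = -1.2120

-1.212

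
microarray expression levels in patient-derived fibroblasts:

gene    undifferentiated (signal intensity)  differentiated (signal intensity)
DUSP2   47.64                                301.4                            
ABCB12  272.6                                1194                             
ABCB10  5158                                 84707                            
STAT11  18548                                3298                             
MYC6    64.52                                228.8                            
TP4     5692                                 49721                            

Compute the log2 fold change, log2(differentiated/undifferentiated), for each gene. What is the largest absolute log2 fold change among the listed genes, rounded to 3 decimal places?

4.038

log2(301.4/47.64) = 2.661  (DUSP2)
log2(1194/272.6) = 2.131  (ABCB12)
log2(84707/5158) = 4.038  (ABCB10)
log2(3298/18548) = -2.492  (STAT11)
log2(228.8/64.52) = 1.826  (MYC6)
log2(49721/5692) = 3.127  (TP4)
The largest magnitude belongs to ABCB10.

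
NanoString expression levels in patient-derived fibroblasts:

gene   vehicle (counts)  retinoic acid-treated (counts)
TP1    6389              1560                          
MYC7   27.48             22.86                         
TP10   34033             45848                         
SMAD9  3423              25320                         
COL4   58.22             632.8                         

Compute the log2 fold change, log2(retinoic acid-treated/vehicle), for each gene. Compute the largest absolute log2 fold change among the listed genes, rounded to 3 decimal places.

3.442

log2(1560/6389) = -2.034  (TP1)
log2(22.86/27.48) = -0.266  (MYC7)
log2(45848/34033) = 0.430  (TP10)
log2(25320/3423) = 2.887  (SMAD9)
log2(632.8/58.22) = 3.442  (COL4)
The largest magnitude belongs to COL4.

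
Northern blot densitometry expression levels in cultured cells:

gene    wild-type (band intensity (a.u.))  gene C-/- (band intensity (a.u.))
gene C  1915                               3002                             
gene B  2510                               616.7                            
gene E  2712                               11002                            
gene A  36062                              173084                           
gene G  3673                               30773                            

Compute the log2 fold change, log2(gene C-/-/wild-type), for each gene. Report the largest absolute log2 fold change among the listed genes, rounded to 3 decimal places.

log2(3002/1915) = 0.649  (gene C)
log2(616.7/2510) = -2.025  (gene B)
log2(11002/2712) = 2.020  (gene E)
log2(173084/36062) = 2.263  (gene A)
log2(30773/3673) = 3.067  (gene G)
The largest magnitude belongs to gene G.

3.067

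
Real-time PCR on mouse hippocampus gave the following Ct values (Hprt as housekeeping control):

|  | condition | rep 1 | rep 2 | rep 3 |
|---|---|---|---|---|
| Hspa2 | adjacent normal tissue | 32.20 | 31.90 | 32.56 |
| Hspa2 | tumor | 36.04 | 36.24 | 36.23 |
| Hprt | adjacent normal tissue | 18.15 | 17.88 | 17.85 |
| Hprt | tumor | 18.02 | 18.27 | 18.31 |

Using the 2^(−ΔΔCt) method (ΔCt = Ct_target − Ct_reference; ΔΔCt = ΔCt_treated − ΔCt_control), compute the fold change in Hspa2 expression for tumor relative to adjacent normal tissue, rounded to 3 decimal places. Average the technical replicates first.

0.076

Mean Ct: Hspa2 adjacent normal tissue 32.220; Hspa2 tumor 36.170; Hprt adjacent normal tissue 17.960; Hprt tumor 18.200
ΔCt(adjacent normal tissue) = 32.220 − 17.960 = 14.260
ΔCt(tumor) = 36.170 − 18.200 = 17.970
ΔΔCt = 17.970 − 14.260 = 3.710
Fold change = 2^(−3.710) = 0.0764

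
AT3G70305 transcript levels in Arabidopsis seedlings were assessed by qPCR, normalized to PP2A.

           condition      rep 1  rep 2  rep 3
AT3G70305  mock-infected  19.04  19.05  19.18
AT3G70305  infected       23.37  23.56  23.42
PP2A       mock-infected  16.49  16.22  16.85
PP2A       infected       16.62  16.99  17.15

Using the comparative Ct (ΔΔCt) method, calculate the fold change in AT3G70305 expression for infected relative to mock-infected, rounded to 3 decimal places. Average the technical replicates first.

0.064

Mean Ct: AT3G70305 mock-infected 19.090; AT3G70305 infected 23.450; PP2A mock-infected 16.520; PP2A infected 16.920
ΔCt(mock-infected) = 19.090 − 16.520 = 2.570
ΔCt(infected) = 23.450 − 16.920 = 6.530
ΔΔCt = 6.530 − 2.570 = 3.960
Fold change = 2^(−3.960) = 0.0643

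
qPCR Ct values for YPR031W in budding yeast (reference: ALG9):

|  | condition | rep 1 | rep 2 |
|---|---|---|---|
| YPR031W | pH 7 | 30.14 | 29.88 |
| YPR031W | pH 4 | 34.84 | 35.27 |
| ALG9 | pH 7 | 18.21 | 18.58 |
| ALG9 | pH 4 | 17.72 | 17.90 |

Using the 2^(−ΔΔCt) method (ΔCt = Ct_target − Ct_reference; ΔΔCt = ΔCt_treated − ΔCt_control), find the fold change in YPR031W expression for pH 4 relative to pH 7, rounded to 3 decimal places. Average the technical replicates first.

0.020

Mean Ct: YPR031W pH 7 30.010; YPR031W pH 4 35.055; ALG9 pH 7 18.395; ALG9 pH 4 17.810
ΔCt(pH 7) = 30.010 − 18.395 = 11.615
ΔCt(pH 4) = 35.055 − 17.810 = 17.245
ΔΔCt = 17.245 − 11.615 = 5.630
Fold change = 2^(−5.630) = 0.0202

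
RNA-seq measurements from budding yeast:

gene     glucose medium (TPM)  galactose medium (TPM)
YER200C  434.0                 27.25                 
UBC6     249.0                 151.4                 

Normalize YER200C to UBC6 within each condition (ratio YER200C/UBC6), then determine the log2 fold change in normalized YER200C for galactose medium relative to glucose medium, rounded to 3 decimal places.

YER200C/UBC6 (glucose medium) = 434.0 / 249.0 = 1.743
YER200C/UBC6 (galactose medium) = 27.25 / 151.4 = 0.17999
Fold change = 0.17999 / 1.743 = 0.1033
log2(0.1033) = -3.2756

-3.276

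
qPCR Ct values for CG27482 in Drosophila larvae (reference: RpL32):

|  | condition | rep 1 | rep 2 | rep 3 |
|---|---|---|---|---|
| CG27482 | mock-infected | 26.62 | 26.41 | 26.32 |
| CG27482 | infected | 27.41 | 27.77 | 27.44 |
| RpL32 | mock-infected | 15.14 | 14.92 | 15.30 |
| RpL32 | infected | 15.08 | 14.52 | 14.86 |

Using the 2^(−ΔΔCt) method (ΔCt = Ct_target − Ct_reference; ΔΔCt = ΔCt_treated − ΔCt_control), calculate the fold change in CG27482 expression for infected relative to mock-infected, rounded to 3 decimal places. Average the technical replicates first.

Mean Ct: CG27482 mock-infected 26.450; CG27482 infected 27.540; RpL32 mock-infected 15.120; RpL32 infected 14.820
ΔCt(mock-infected) = 26.450 − 15.120 = 11.330
ΔCt(infected) = 27.540 − 14.820 = 12.720
ΔΔCt = 12.720 − 11.330 = 1.390
Fold change = 2^(−1.390) = 0.3816

0.382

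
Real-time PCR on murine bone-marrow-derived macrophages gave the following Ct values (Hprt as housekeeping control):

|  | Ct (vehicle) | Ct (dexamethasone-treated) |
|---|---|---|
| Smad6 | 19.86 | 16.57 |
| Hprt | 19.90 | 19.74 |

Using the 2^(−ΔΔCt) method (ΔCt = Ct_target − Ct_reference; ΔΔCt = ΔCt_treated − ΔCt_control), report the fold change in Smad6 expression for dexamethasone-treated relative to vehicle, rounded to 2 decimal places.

ΔCt(vehicle) = 19.860 − 19.900 = -0.040
ΔCt(dexamethasone-treated) = 16.570 − 19.740 = -3.170
ΔΔCt = -3.170 − (-0.040) = -3.130
Fold change = 2^(−(-3.130)) = 2^3.130 = 8.754

8.75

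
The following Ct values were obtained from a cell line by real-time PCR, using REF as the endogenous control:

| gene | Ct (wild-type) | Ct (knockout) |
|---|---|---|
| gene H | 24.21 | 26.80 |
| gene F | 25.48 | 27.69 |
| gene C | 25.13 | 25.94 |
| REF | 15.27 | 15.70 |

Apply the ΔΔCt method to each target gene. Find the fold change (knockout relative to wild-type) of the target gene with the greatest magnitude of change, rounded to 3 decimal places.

0.224

gene H: ΔΔCt = (26.80−15.70) − (24.21−15.27) = 11.10 − 8.94 = 2.16; fold change = 2^-2.16 = 0.224
gene F: ΔΔCt = (27.69−15.70) − (25.48−15.27) = 11.99 − 10.21 = 1.78; fold change = 2^-1.78 = 0.291
gene C: ΔΔCt = (25.94−15.70) − (25.13−15.27) = 10.24 − 9.86 = 0.38; fold change = 2^-0.38 = 0.768
gene H has the largest |ΔΔCt| = 2.16.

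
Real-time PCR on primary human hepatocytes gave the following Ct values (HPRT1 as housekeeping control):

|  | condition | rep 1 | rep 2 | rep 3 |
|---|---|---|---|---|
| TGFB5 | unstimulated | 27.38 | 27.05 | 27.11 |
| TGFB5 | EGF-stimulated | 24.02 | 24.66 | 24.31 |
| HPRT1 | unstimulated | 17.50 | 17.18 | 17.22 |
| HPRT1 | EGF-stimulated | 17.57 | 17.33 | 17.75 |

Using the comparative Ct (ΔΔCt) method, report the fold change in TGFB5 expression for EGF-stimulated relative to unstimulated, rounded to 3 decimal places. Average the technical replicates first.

Mean Ct: TGFB5 unstimulated 27.180; TGFB5 EGF-stimulated 24.330; HPRT1 unstimulated 17.300; HPRT1 EGF-stimulated 17.550
ΔCt(unstimulated) = 27.180 − 17.300 = 9.880
ΔCt(EGF-stimulated) = 24.330 − 17.550 = 6.780
ΔΔCt = 6.780 − 9.880 = -3.100
Fold change = 2^(−(-3.100)) = 2^3.100 = 8.5742

8.574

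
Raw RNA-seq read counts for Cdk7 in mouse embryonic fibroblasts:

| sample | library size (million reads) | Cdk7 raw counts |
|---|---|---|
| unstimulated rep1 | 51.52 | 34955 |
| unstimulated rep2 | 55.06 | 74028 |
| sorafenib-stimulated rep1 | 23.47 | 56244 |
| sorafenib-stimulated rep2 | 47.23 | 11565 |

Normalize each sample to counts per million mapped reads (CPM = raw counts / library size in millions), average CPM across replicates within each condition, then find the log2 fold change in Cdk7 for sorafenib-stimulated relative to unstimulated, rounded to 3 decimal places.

CPM(unstimulated rep1) = 34955 / 51.52 = 678.4744
CPM(unstimulated rep2) = 74028 / 55.06 = 1344.4969
CPM(sorafenib-stimulated rep1) = 56244 / 23.47 = 2396.4210
CPM(sorafenib-stimulated rep2) = 11565 / 47.23 = 244.8656
mean CPM(unstimulated) = 1011.4856; mean CPM(sorafenib-stimulated) = 1320.6433
Fold change = 1320.6433 / 1011.4856 = 1.30565
log2(1.30565) = 0.3848

0.385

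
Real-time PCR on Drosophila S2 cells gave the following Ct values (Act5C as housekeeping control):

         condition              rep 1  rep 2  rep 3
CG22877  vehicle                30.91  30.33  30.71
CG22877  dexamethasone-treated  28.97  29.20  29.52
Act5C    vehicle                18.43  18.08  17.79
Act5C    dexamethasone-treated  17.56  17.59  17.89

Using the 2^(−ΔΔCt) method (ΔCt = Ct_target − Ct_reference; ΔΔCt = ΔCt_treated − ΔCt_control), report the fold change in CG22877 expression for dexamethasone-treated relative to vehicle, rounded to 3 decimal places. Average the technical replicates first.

2.000

Mean Ct: CG22877 vehicle 30.650; CG22877 dexamethasone-treated 29.230; Act5C vehicle 18.100; Act5C dexamethasone-treated 17.680
ΔCt(vehicle) = 30.650 − 18.100 = 12.550
ΔCt(dexamethasone-treated) = 29.230 − 17.680 = 11.550
ΔΔCt = 11.550 − 12.550 = -1.000
Fold change = 2^(−(-1.000)) = 2^1.000 = 2.0000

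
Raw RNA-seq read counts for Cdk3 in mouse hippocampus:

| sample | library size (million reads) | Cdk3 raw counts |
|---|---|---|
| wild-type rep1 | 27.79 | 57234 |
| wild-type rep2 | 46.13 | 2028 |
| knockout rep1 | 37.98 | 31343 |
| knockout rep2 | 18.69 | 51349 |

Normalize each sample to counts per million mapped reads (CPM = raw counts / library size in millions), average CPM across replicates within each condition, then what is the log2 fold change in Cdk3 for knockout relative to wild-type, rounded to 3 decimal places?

CPM(wild-type rep1) = 57234 / 27.79 = 2059.5178
CPM(wild-type rep2) = 2028 / 46.13 = 43.9627
CPM(knockout rep1) = 31343 / 37.98 = 825.2501
CPM(knockout rep2) = 51349 / 18.69 = 2747.4050
mean CPM(wild-type) = 1051.7403; mean CPM(knockout) = 1786.3276
Fold change = 1786.3276 / 1051.7403 = 1.69845
log2(1.69845) = 0.7642

0.764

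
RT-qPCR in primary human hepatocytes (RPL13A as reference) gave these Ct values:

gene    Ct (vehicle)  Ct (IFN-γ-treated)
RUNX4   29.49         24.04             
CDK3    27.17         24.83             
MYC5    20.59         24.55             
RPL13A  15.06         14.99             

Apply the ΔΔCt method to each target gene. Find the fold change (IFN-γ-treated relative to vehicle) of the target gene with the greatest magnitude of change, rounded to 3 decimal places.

RUNX4: ΔΔCt = (24.04−14.99) − (29.49−15.06) = 9.05 − 14.43 = -5.38; fold change = 2^5.38 = 41.643
CDK3: ΔΔCt = (24.83−14.99) − (27.17−15.06) = 9.84 − 12.11 = -2.27; fold change = 2^2.27 = 4.823
MYC5: ΔΔCt = (24.55−14.99) − (20.59−15.06) = 9.56 − 5.53 = 4.03; fold change = 2^-4.03 = 0.061
RUNX4 has the largest |ΔΔCt| = 5.38.

41.643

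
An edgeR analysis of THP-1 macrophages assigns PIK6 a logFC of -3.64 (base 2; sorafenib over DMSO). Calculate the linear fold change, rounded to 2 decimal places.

Fold change = 2^(-3.64) = 0.080

0.08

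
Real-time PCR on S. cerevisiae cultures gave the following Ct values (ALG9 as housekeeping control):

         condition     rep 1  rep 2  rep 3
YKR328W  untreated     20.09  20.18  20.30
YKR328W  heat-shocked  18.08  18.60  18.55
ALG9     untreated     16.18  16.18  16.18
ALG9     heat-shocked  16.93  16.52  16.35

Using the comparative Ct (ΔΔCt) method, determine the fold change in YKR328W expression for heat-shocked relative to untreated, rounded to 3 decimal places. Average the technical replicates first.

Mean Ct: YKR328W untreated 20.190; YKR328W heat-shocked 18.410; ALG9 untreated 16.180; ALG9 heat-shocked 16.600
ΔCt(untreated) = 20.190 − 16.180 = 4.010
ΔCt(heat-shocked) = 18.410 − 16.600 = 1.810
ΔΔCt = 1.810 − 4.010 = -2.200
Fold change = 2^(−(-2.200)) = 2^2.200 = 4.5948

4.595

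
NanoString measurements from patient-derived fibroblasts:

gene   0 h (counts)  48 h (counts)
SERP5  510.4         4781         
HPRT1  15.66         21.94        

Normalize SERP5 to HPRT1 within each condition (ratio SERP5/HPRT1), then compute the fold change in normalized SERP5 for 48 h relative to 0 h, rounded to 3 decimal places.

SERP5/HPRT1 (0 h) = 510.4 / 15.66 = 32.593
SERP5/HPRT1 (48 h) = 4781 / 21.94 = 217.91
Fold change = 217.91 / 32.593 = 6.6860

6.686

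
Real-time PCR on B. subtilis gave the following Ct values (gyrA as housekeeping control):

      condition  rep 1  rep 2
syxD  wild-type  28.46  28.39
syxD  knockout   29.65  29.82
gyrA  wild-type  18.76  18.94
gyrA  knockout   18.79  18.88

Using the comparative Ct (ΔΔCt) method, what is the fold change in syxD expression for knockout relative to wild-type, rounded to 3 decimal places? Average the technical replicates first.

0.399

Mean Ct: syxD wild-type 28.425; syxD knockout 29.735; gyrA wild-type 18.850; gyrA knockout 18.835
ΔCt(wild-type) = 28.425 − 18.850 = 9.575
ΔCt(knockout) = 29.735 − 18.835 = 10.900
ΔΔCt = 10.900 − 9.575 = 1.325
Fold change = 2^(−1.325) = 0.3991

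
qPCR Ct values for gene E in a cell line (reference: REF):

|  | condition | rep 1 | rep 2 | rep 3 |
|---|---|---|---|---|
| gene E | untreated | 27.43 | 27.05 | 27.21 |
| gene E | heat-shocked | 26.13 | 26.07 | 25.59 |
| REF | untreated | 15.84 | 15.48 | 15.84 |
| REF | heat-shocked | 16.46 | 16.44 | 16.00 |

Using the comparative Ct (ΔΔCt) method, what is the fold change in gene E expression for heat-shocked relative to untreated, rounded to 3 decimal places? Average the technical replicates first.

Mean Ct: gene E untreated 27.230; gene E heat-shocked 25.930; REF untreated 15.720; REF heat-shocked 16.300
ΔCt(untreated) = 27.230 − 15.720 = 11.510
ΔCt(heat-shocked) = 25.930 − 16.300 = 9.630
ΔΔCt = 9.630 − 11.510 = -1.880
Fold change = 2^(−(-1.880)) = 2^1.880 = 3.6808

3.681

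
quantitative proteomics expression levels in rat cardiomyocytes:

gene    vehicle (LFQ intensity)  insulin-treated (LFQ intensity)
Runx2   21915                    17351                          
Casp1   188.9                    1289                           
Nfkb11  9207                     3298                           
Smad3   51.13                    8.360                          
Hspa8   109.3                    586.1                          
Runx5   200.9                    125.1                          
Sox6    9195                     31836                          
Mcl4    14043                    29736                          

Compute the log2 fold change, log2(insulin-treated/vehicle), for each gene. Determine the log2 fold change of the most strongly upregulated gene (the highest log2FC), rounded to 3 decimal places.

log2(17351/21915) = -0.337  (Runx2)
log2(1289/188.9) = 2.771  (Casp1)
log2(3298/9207) = -1.481  (Nfkb11)
log2(8.360/51.13) = -2.613  (Smad3)
log2(586.1/109.3) = 2.423  (Hspa8)
log2(125.1/200.9) = -0.683  (Runx5)
log2(31836/9195) = 1.792  (Sox6)
log2(29736/14043) = 1.082  (Mcl4)
Casp1 is most strongly upregulated.

2.771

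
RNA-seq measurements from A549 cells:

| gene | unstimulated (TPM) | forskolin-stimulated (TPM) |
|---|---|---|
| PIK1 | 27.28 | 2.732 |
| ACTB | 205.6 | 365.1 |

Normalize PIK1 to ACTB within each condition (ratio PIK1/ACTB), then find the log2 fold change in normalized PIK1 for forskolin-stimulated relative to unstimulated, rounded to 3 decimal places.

PIK1/ACTB (unstimulated) = 27.28 / 205.6 = 0.13268
PIK1/ACTB (forskolin-stimulated) = 2.732 / 365.1 = 0.0074829
Fold change = 0.0074829 / 0.13268 = 0.0564
log2(0.0564) = -4.1483

-4.148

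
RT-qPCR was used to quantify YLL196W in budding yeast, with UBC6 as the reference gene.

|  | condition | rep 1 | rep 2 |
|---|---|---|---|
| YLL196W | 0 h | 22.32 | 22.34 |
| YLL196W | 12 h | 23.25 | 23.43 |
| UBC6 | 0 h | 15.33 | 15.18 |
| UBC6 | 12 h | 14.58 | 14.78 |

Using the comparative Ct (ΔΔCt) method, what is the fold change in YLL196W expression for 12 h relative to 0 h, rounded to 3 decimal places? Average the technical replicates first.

Mean Ct: YLL196W 0 h 22.330; YLL196W 12 h 23.340; UBC6 0 h 15.255; UBC6 12 h 14.680
ΔCt(0 h) = 22.330 − 15.255 = 7.075
ΔCt(12 h) = 23.340 − 14.680 = 8.660
ΔΔCt = 8.660 − 7.075 = 1.585
Fold change = 2^(−1.585) = 0.3333

0.333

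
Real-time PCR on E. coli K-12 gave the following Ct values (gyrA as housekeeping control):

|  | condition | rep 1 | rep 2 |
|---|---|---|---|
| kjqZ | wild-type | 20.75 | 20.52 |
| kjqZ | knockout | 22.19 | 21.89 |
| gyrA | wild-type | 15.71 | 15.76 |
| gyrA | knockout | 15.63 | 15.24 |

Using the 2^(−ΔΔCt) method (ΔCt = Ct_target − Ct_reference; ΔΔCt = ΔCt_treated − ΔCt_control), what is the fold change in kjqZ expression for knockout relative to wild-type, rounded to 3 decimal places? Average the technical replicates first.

0.307

Mean Ct: kjqZ wild-type 20.635; kjqZ knockout 22.040; gyrA wild-type 15.735; gyrA knockout 15.435
ΔCt(wild-type) = 20.635 − 15.735 = 4.900
ΔCt(knockout) = 22.040 − 15.435 = 6.605
ΔΔCt = 6.605 − 4.900 = 1.705
Fold change = 2^(−1.705) = 0.3067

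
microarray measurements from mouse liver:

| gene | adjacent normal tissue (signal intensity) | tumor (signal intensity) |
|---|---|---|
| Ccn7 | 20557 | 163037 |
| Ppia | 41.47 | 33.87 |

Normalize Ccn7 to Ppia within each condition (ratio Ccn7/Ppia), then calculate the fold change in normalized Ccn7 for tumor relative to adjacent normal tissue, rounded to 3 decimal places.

9.711

Ccn7/Ppia (adjacent normal tissue) = 20557 / 41.47 = 495.71
Ccn7/Ppia (tumor) = 163037 / 33.87 = 4813.6
Fold change = 4813.6 / 495.71 = 9.7106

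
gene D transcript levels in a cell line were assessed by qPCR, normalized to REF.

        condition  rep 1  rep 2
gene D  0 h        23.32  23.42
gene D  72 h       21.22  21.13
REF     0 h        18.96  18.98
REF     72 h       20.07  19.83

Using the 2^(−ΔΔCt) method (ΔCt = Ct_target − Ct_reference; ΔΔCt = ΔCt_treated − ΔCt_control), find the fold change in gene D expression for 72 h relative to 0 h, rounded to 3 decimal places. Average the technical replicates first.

9.032

Mean Ct: gene D 0 h 23.370; gene D 72 h 21.175; REF 0 h 18.970; REF 72 h 19.950
ΔCt(0 h) = 23.370 − 18.970 = 4.400
ΔCt(72 h) = 21.175 − 19.950 = 1.225
ΔΔCt = 1.225 − 4.400 = -3.175
Fold change = 2^(−(-3.175)) = 2^3.175 = 9.0317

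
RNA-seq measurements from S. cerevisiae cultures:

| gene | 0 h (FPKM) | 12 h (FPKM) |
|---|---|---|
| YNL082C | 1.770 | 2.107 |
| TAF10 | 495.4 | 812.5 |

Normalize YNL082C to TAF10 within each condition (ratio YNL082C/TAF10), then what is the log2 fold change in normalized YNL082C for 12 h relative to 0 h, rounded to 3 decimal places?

-0.462

YNL082C/TAF10 (0 h) = 1.770 / 495.4 = 0.0035729
YNL082C/TAF10 (12 h) = 2.107 / 812.5 = 0.0025932
Fold change = 0.0025932 / 0.0035729 = 0.7258
log2(0.7258) = -0.4623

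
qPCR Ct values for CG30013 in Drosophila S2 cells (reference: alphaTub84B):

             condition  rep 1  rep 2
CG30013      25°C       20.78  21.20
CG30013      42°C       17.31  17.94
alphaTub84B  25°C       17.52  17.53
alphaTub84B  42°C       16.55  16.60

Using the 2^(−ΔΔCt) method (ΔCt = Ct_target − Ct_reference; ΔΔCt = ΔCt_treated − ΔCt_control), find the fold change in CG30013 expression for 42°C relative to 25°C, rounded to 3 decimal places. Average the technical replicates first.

Mean Ct: CG30013 25°C 20.990; CG30013 42°C 17.625; alphaTub84B 25°C 17.525; alphaTub84B 42°C 16.575
ΔCt(25°C) = 20.990 − 17.525 = 3.465
ΔCt(42°C) = 17.625 − 16.575 = 1.050
ΔΔCt = 1.050 − 3.465 = -2.415
Fold change = 2^(−(-2.415)) = 2^2.415 = 5.3332

5.333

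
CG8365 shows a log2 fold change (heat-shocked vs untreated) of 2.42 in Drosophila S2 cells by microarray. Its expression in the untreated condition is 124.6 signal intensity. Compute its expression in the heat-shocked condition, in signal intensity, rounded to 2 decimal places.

Fold change = 2^(2.42) = 5.3517
heat-shocked expression = 124.6 × 5.3517 = 666.82

666.82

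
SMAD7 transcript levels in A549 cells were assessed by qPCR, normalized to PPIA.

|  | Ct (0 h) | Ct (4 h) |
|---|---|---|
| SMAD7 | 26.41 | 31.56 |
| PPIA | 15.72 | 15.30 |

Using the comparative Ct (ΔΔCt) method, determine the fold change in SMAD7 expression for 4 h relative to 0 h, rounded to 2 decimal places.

0.02

ΔCt(0 h) = 26.410 − 15.720 = 10.690
ΔCt(4 h) = 31.560 − 15.300 = 16.260
ΔΔCt = 16.260 − 10.690 = 5.570
Fold change = 2^(−5.570) = 0.021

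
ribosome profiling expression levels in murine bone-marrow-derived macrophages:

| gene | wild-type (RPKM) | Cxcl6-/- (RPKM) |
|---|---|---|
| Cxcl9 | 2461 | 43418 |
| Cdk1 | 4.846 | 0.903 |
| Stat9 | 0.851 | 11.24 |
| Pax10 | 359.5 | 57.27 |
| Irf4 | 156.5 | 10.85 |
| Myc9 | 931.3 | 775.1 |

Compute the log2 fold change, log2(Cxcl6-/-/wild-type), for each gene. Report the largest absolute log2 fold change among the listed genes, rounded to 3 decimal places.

log2(43418/2461) = 4.141  (Cxcl9)
log2(0.903/4.846) = -2.424  (Cdk1)
log2(11.24/0.851) = 3.723  (Stat9)
log2(57.27/359.5) = -2.650  (Pax10)
log2(10.85/156.5) = -3.850  (Irf4)
log2(775.1/931.3) = -0.265  (Myc9)
The largest magnitude belongs to Cxcl9.

4.141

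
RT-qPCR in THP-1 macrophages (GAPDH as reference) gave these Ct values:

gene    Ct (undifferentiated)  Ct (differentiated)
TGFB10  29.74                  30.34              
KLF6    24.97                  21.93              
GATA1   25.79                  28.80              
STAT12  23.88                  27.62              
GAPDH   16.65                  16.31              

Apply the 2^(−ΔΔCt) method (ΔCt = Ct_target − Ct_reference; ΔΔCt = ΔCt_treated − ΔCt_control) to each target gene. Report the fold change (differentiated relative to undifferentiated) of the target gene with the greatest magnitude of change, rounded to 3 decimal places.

0.059

TGFB10: ΔΔCt = (30.34−16.31) − (29.74−16.65) = 14.03 − 13.09 = 0.94; fold change = 2^-0.94 = 0.521
KLF6: ΔΔCt = (21.93−16.31) − (24.97−16.65) = 5.62 − 8.32 = -2.70; fold change = 2^2.70 = 6.498
GATA1: ΔΔCt = (28.80−16.31) − (25.79−16.65) = 12.49 − 9.14 = 3.35; fold change = 2^-3.35 = 0.098
STAT12: ΔΔCt = (27.62−16.31) − (23.88−16.65) = 11.31 − 7.23 = 4.08; fold change = 2^-4.08 = 0.059
STAT12 has the largest |ΔΔCt| = 4.08.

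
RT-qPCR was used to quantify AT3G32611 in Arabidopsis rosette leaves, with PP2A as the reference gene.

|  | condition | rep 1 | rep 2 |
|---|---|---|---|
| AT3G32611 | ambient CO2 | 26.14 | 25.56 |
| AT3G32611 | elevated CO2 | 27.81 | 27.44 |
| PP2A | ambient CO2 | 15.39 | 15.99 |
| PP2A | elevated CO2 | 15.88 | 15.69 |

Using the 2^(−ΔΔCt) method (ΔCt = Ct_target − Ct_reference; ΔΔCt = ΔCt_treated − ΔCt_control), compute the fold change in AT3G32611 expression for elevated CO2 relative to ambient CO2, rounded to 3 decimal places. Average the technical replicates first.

Mean Ct: AT3G32611 ambient CO2 25.850; AT3G32611 elevated CO2 27.625; PP2A ambient CO2 15.690; PP2A elevated CO2 15.785
ΔCt(ambient CO2) = 25.850 − 15.690 = 10.160
ΔCt(elevated CO2) = 27.625 − 15.785 = 11.840
ΔΔCt = 11.840 − 10.160 = 1.680
Fold change = 2^(−1.680) = 0.3121

0.312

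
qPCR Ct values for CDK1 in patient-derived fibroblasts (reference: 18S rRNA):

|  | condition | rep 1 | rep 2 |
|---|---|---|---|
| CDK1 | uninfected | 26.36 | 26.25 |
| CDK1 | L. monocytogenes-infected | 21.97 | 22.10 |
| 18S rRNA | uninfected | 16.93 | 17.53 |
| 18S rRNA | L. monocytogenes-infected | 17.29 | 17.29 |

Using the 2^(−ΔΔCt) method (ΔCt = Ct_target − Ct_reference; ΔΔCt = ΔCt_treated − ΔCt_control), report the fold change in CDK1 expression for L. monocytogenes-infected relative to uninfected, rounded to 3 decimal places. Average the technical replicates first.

20.112

Mean Ct: CDK1 uninfected 26.305; CDK1 L. monocytogenes-infected 22.035; 18S rRNA uninfected 17.230; 18S rRNA L. monocytogenes-infected 17.290
ΔCt(uninfected) = 26.305 − 17.230 = 9.075
ΔCt(L. monocytogenes-infected) = 22.035 − 17.290 = 4.745
ΔΔCt = 4.745 − 9.075 = -4.330
Fold change = 2^(−(-4.330)) = 2^4.330 = 20.1122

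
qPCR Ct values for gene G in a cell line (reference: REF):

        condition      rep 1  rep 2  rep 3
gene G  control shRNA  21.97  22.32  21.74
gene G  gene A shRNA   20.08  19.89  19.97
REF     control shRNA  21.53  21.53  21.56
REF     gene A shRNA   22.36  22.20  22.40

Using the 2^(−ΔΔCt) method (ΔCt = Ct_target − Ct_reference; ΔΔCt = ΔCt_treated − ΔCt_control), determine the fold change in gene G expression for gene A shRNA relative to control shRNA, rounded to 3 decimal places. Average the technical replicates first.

7.013

Mean Ct: gene G control shRNA 22.010; gene G gene A shRNA 19.980; REF control shRNA 21.540; REF gene A shRNA 22.320
ΔCt(control shRNA) = 22.010 − 21.540 = 0.470
ΔCt(gene A shRNA) = 19.980 − 22.320 = -2.340
ΔΔCt = -2.340 − 0.470 = -2.810
Fold change = 2^(−(-2.810)) = 2^2.810 = 7.0128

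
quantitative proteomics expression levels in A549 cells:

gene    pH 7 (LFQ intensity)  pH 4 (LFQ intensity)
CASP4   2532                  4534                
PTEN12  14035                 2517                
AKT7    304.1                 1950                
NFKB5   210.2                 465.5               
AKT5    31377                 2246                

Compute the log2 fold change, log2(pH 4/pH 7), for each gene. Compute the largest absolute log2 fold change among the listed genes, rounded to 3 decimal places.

3.804

log2(4534/2532) = 0.841  (CASP4)
log2(2517/14035) = -2.479  (PTEN12)
log2(1950/304.1) = 2.681  (AKT7)
log2(465.5/210.2) = 1.147  (NFKB5)
log2(2246/31377) = -3.804  (AKT5)
The largest magnitude belongs to AKT5.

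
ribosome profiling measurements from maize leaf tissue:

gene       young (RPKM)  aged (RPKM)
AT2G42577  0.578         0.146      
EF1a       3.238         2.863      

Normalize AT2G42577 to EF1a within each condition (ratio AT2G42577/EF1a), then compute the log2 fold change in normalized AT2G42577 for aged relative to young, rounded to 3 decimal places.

AT2G42577/EF1a (young) = 0.578 / 3.238 = 0.17851
AT2G42577/EF1a (aged) = 0.146 / 2.863 = 0.050995
Fold change = 0.050995 / 0.17851 = 0.2857
log2(0.2857) = -1.8075

-1.808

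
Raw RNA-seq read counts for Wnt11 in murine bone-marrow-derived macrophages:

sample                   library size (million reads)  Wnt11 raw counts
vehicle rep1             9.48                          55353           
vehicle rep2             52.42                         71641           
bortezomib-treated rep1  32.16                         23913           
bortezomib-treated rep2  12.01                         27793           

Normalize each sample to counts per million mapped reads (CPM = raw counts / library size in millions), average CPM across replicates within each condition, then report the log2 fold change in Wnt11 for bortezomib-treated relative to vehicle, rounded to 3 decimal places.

CPM(vehicle rep1) = 55353 / 9.48 = 5838.9241
CPM(vehicle rep2) = 71641 / 52.42 = 1366.6730
CPM(bortezomib-treated rep1) = 23913 / 32.16 = 743.5634
CPM(bortezomib-treated rep2) = 27793 / 12.01 = 2314.1549
mean CPM(vehicle) = 3602.7985; mean CPM(bortezomib-treated) = 1528.8592
Fold change = 1528.8592 / 3602.7985 = 0.42435
log2(0.42435) = -1.2367

-1.237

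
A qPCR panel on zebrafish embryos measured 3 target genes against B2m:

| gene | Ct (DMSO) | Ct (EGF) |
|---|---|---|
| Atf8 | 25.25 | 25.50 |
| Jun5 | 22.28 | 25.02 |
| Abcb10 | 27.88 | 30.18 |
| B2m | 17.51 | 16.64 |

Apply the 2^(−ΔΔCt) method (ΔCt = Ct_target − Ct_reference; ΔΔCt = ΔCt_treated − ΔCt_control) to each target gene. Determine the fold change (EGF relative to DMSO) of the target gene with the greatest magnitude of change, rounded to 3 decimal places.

Atf8: ΔΔCt = (25.50−16.64) − (25.25−17.51) = 8.86 − 7.74 = 1.12; fold change = 2^-1.12 = 0.460
Jun5: ΔΔCt = (25.02−16.64) − (22.28−17.51) = 8.38 − 4.77 = 3.61; fold change = 2^-3.61 = 0.082
Abcb10: ΔΔCt = (30.18−16.64) − (27.88−17.51) = 13.54 − 10.37 = 3.17; fold change = 2^-3.17 = 0.111
Jun5 has the largest |ΔΔCt| = 3.61.

0.082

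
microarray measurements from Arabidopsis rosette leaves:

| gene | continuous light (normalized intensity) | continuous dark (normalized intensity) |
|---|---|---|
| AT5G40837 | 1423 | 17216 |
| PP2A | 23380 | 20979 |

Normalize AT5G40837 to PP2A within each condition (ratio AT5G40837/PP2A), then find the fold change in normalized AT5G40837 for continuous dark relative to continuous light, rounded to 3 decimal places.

13.483

AT5G40837/PP2A (continuous light) = 1423 / 23380 = 0.060864
AT5G40837/PP2A (continuous dark) = 17216 / 20979 = 0.82063
Fold change = 0.82063 / 0.060864 = 13.4830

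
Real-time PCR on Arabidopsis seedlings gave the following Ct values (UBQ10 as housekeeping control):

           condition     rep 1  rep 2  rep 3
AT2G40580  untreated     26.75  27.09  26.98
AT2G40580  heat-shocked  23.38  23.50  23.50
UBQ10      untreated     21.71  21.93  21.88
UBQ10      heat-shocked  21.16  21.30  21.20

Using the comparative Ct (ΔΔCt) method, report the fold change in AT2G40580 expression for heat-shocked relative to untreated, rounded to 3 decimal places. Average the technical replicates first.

Mean Ct: AT2G40580 untreated 26.940; AT2G40580 heat-shocked 23.460; UBQ10 untreated 21.840; UBQ10 heat-shocked 21.220
ΔCt(untreated) = 26.940 − 21.840 = 5.100
ΔCt(heat-shocked) = 23.460 − 21.220 = 2.240
ΔΔCt = 2.240 − 5.100 = -2.860
Fold change = 2^(−(-2.860)) = 2^2.860 = 7.2602

7.260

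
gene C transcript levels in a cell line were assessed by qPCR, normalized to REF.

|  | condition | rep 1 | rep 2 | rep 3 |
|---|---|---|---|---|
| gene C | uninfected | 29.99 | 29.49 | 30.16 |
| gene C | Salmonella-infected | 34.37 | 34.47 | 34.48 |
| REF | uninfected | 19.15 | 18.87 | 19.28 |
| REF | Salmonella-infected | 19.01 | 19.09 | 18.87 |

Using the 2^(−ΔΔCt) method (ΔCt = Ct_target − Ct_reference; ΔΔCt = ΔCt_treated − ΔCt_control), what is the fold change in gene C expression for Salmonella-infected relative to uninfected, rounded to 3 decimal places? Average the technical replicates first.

Mean Ct: gene C uninfected 29.880; gene C Salmonella-infected 34.440; REF uninfected 19.100; REF Salmonella-infected 18.990
ΔCt(uninfected) = 29.880 − 19.100 = 10.780
ΔCt(Salmonella-infected) = 34.440 − 18.990 = 15.450
ΔΔCt = 15.450 − 10.780 = 4.670
Fold change = 2^(−4.670) = 0.0393

0.039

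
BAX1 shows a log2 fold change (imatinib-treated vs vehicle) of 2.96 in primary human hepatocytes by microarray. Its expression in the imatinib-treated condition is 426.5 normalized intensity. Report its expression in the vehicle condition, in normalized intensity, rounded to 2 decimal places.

Fold change = 2^(2.96) = 7.7812
vehicle expression = 426.5 / 7.7812 = 54.81

54.81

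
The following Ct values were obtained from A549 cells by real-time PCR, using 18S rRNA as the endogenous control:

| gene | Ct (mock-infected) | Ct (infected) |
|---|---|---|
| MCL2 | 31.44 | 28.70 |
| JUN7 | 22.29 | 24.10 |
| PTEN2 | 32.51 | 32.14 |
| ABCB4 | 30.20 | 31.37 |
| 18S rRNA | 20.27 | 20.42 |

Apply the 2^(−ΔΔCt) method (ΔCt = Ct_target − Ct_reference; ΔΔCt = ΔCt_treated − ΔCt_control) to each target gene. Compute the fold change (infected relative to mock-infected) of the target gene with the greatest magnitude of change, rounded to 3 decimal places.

MCL2: ΔΔCt = (28.70−20.42) − (31.44−20.27) = 8.28 − 11.17 = -2.89; fold change = 2^2.89 = 7.413
JUN7: ΔΔCt = (24.10−20.42) − (22.29−20.27) = 3.68 − 2.02 = 1.66; fold change = 2^-1.66 = 0.316
PTEN2: ΔΔCt = (32.14−20.42) − (32.51−20.27) = 11.72 − 12.24 = -0.52; fold change = 2^0.52 = 1.434
ABCB4: ΔΔCt = (31.37−20.42) − (30.20−20.27) = 10.95 − 9.93 = 1.02; fold change = 2^-1.02 = 0.493
MCL2 has the largest |ΔΔCt| = 2.89.

7.413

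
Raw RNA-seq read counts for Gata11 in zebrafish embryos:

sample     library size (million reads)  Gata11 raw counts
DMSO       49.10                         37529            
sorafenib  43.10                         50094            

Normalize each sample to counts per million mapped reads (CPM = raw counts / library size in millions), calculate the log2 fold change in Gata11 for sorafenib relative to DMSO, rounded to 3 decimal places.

CPM(DMSO) = 37529 / 49.10 = 764.3381
CPM(sorafenib) = 50094 / 43.10 = 1162.2738
Fold change = 1162.2738 / 764.3381 = 1.52063
log2(1.52063) = 0.6047

0.605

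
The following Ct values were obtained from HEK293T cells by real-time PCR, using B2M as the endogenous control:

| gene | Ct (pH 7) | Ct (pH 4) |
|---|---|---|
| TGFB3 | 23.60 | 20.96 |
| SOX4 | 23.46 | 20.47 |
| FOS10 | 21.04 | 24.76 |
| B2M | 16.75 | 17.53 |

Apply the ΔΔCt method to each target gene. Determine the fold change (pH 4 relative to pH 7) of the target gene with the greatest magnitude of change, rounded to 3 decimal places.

TGFB3: ΔΔCt = (20.96−17.53) − (23.60−16.75) = 3.43 − 6.85 = -3.42; fold change = 2^3.42 = 10.703
SOX4: ΔΔCt = (20.47−17.53) − (23.46−16.75) = 2.94 − 6.71 = -3.77; fold change = 2^3.77 = 13.642
FOS10: ΔΔCt = (24.76−17.53) − (21.04−16.75) = 7.23 − 4.29 = 2.94; fold change = 2^-2.94 = 0.130
SOX4 has the largest |ΔΔCt| = 3.77.

13.642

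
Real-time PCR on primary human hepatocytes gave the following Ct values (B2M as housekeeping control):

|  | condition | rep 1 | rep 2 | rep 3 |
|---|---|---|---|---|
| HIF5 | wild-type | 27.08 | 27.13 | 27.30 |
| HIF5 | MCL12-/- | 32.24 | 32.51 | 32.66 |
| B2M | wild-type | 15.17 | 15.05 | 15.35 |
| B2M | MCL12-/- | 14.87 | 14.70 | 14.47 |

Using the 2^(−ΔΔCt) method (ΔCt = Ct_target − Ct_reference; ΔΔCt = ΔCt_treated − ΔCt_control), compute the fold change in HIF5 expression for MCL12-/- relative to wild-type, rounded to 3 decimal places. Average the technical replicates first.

Mean Ct: HIF5 wild-type 27.170; HIF5 MCL12-/- 32.470; B2M wild-type 15.190; B2M MCL12-/- 14.680
ΔCt(wild-type) = 27.170 − 15.190 = 11.980
ΔCt(MCL12-/-) = 32.470 − 14.680 = 17.790
ΔΔCt = 17.790 − 11.980 = 5.810
Fold change = 2^(−5.810) = 0.0178

0.018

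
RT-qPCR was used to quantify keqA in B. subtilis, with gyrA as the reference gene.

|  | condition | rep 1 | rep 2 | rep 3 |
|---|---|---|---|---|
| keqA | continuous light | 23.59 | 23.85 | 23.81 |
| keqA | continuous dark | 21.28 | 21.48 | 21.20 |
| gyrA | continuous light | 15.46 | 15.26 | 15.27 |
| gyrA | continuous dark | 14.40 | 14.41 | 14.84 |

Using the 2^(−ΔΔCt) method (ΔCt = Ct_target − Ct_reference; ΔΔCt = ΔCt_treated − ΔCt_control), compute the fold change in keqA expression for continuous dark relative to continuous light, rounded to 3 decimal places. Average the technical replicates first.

Mean Ct: keqA continuous light 23.750; keqA continuous dark 21.320; gyrA continuous light 15.330; gyrA continuous dark 14.550
ΔCt(continuous light) = 23.750 − 15.330 = 8.420
ΔCt(continuous dark) = 21.320 − 14.550 = 6.770
ΔΔCt = 6.770 − 8.420 = -1.650
Fold change = 2^(−(-1.650)) = 2^1.650 = 3.1383

3.138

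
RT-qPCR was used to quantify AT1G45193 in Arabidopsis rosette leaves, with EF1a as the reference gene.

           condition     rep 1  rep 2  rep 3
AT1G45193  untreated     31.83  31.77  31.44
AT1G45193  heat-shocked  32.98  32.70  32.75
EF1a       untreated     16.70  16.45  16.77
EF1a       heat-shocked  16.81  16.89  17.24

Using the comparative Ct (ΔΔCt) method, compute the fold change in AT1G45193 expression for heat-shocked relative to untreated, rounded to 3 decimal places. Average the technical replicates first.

0.578

Mean Ct: AT1G45193 untreated 31.680; AT1G45193 heat-shocked 32.810; EF1a untreated 16.640; EF1a heat-shocked 16.980
ΔCt(untreated) = 31.680 − 16.640 = 15.040
ΔCt(heat-shocked) = 32.810 − 16.980 = 15.830
ΔΔCt = 15.830 − 15.040 = 0.790
Fold change = 2^(−0.790) = 0.5783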